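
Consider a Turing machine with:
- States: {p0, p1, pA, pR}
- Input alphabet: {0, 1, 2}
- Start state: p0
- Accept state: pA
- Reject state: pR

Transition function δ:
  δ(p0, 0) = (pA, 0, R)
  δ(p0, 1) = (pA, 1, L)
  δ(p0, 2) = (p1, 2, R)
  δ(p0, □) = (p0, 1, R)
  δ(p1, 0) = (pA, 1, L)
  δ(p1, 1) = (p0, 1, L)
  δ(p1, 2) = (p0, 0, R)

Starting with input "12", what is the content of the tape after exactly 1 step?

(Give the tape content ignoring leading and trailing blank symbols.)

Execution trace:
Initial: [p0]12
Step 1: δ(p0, 1) = (pA, 1, L) → [pA]□12

The machine reaches the accept state pA and halts.

After 1 step, the tape (ignoring leading/trailing blanks) is: 12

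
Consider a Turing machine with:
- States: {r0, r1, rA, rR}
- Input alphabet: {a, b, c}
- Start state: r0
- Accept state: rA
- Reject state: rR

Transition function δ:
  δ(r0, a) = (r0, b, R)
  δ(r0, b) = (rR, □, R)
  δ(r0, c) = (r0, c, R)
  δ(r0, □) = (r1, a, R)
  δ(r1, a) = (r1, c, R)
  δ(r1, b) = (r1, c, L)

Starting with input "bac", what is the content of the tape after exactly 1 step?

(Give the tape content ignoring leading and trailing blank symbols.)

Execution trace:
Initial: [r0]bac
Step 1: δ(r0, b) = (rR, □, R) → □[rR]ac

The machine reaches the reject state rR and halts.

After 1 step, the tape (ignoring leading/trailing blanks) is: ac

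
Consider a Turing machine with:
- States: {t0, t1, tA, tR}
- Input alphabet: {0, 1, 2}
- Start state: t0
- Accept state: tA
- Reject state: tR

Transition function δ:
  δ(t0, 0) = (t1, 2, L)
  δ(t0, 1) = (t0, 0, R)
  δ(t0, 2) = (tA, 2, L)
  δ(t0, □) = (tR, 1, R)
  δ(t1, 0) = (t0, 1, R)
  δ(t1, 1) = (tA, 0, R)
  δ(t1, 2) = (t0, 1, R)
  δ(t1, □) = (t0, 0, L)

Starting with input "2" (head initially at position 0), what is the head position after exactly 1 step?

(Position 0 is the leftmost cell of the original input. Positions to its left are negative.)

Execution trace (head position shown):
Step 0: [t0]2  (head at position 0)
Step 1: move left → [tA]□2  (head at position -1)

After 1 step, the head is at position -1.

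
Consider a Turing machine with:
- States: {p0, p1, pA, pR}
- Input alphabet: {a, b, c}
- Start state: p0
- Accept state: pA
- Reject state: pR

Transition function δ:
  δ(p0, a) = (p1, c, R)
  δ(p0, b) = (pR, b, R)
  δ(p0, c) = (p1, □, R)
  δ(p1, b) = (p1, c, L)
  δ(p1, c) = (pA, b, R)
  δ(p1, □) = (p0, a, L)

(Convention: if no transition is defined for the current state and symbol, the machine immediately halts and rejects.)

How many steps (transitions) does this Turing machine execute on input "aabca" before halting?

Execution trace:
Initial: [p0]aabca
Step 1: δ(p0, a) = (p1, c, R) → c[p1]abca

No transition is defined for δ(p1, a). By convention the machine halts and rejects.

The machine executed 1 step before halting.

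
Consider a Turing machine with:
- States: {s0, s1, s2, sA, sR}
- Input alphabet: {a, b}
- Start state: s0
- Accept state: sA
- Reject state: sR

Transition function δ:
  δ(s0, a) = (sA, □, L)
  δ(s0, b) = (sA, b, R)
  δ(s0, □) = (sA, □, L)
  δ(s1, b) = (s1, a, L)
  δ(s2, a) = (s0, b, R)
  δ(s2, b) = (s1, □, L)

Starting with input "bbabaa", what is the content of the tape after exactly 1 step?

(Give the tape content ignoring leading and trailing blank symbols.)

Execution trace:
Initial: [s0]bbabaa
Step 1: δ(s0, b) = (sA, b, R) → b[sA]babaa

The machine reaches the accept state sA and halts.

After 1 step, the tape (ignoring leading/trailing blanks) is: bbabaa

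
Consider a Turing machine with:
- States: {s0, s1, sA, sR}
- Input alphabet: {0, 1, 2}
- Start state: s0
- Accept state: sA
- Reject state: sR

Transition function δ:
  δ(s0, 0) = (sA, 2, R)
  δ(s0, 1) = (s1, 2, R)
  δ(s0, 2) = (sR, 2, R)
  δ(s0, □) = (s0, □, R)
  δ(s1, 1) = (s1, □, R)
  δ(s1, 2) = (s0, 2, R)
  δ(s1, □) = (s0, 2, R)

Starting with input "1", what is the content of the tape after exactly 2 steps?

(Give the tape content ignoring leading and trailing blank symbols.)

Execution trace:
Initial: [s0]1
Step 1: δ(s0, 1) = (s1, 2, R) → 2[s1]□
Step 2: δ(s1, □) = (s0, 2, R) → 22[s0]□

After 2 steps, the tape (ignoring leading/trailing blanks) is: 22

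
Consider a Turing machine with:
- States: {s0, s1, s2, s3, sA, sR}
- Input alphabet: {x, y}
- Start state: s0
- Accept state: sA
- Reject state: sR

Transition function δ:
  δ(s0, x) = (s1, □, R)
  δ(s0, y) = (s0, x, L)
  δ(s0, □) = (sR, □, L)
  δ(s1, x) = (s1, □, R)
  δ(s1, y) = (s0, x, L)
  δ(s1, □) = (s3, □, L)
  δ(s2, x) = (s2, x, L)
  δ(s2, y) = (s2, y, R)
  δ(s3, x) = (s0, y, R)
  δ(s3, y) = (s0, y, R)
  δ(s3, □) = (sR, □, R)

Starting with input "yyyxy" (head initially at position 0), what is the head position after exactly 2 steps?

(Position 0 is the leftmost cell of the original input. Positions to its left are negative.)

Execution trace (head position shown):
Step 0: [s0]yyyxy  (head at position 0)
Step 1: move left → [s0]□xyyxy  (head at position -1)
Step 2: move left → [sR]□□xyyxy  (head at position -2)

After 2 steps, the head is at position -2.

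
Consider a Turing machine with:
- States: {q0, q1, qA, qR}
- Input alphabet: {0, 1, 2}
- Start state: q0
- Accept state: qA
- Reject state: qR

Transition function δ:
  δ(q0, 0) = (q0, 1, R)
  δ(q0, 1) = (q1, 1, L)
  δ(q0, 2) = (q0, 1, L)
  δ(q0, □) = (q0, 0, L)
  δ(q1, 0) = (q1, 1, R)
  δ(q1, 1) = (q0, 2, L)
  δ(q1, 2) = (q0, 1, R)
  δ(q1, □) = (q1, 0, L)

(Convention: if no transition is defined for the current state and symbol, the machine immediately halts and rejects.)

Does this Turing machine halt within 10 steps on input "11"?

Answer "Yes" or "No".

Execution trace:
Initial: [q0]11
Step 1: δ(q0, 1) = (q1, 1, L) → [q1]□11
Step 2: δ(q1, □) = (q1, 0, L) → [q1]□011
Step 3: δ(q1, □) = (q1, 0, L) → [q1]□0011
Step 4: δ(q1, □) = (q1, 0, L) → [q1]□00011
Step 5: δ(q1, □) = (q1, 0, L) → [q1]□000011
Step 6: δ(q1, □) = (q1, 0, L) → [q1]□0000011
Step 7: δ(q1, □) = (q1, 0, L) → [q1]□00000011
Step 8: δ(q1, □) = (q1, 0, L) → [q1]□000000011
Step 9: δ(q1, □) = (q1, 0, L) → [q1]□0000000011
Step 10: δ(q1, □) = (q1, 0, L) → [q1]□00000000011

The machine has not reached a halting state after 10 steps.
The machine did not halt within the 10-step bound.

Answer: No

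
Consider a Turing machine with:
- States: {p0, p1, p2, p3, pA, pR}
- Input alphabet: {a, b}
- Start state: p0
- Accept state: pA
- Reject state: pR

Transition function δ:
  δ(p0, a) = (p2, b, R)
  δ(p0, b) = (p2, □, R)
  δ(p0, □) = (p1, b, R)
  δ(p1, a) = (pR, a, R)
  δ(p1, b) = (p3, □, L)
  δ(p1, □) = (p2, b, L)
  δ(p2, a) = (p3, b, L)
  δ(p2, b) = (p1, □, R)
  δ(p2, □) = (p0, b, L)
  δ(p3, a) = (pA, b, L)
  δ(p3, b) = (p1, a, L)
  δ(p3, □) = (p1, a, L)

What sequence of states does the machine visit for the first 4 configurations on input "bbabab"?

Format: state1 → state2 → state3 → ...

Execution trace:
Initial: [p0]bbabab
Step 1: δ(p0, b) = (p2, □, R) → □[p2]babab
Step 2: δ(p2, b) = (p1, □, R) → □□[p1]abab
Step 3: δ(p1, a) = (pR, a, R) → □□a[pR]bab

The machine reaches the reject state pR and halts.

State sequence: p0 → p2 → p1 → pR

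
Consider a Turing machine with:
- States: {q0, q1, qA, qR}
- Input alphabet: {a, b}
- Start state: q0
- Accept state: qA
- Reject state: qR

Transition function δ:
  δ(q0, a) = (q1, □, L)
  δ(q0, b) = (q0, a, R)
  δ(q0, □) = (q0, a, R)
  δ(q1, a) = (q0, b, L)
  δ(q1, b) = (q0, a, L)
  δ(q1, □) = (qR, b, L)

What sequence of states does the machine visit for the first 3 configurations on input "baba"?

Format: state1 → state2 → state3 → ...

Execution trace:
Initial: [q0]baba
Step 1: δ(q0, b) = (q0, a, R) → a[q0]aba
Step 2: δ(q0, a) = (q1, □, L) → [q1]a□ba

State sequence: q0 → q0 → q1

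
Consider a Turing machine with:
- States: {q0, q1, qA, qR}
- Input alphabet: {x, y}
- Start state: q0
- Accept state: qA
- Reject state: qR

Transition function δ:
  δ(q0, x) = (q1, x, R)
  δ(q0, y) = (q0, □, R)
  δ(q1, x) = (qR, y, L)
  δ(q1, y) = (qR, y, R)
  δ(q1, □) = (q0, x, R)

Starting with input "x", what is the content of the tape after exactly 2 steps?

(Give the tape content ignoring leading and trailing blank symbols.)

Execution trace:
Initial: [q0]x
Step 1: δ(q0, x) = (q1, x, R) → x[q1]□
Step 2: δ(q1, □) = (q0, x, R) → xx[q0]□

No transition is defined for δ(q0, □). By convention the machine halts and rejects.

After 2 steps, the tape (ignoring leading/trailing blanks) is: xx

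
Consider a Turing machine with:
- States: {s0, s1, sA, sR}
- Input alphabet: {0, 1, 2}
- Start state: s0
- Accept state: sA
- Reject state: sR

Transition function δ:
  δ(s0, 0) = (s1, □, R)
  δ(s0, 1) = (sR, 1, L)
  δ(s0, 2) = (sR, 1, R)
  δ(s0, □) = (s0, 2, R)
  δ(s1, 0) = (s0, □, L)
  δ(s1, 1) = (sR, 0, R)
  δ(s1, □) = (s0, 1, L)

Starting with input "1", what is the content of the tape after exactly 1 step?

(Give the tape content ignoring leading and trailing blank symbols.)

Execution trace:
Initial: [s0]1
Step 1: δ(s0, 1) = (sR, 1, L) → [sR]□1

The machine reaches the reject state sR and halts.

After 1 step, the tape (ignoring leading/trailing blanks) is: 1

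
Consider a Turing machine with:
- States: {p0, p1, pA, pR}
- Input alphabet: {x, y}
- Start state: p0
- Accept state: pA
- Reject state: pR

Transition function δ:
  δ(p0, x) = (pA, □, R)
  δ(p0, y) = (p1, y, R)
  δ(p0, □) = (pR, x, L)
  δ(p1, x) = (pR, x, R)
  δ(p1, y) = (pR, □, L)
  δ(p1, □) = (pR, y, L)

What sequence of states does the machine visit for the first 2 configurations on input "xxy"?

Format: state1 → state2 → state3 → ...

Execution trace:
Initial: [p0]xxy
Step 1: δ(p0, x) = (pA, □, R) → □[pA]xy

The machine reaches the accept state pA and halts.

State sequence: p0 → pA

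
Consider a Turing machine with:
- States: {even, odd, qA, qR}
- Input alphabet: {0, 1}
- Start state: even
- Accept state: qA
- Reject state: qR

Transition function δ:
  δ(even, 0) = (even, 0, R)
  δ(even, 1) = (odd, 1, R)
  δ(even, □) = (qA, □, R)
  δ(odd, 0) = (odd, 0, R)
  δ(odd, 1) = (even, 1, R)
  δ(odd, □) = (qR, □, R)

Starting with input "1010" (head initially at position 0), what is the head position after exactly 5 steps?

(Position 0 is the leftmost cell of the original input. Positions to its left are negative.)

Execution trace (head position shown):
Step 0: [even]1010  (head at position 0)
Step 1: move right → 1[odd]010  (head at position 1)
Step 2: move right → 10[odd]10  (head at position 2)
Step 3: move right → 101[even]0  (head at position 3)
Step 4: move right → 1010[even]□  (head at position 4)
Step 5: move right → 1010□[qA]□  (head at position 5)

After 5 steps, the head is at position 5.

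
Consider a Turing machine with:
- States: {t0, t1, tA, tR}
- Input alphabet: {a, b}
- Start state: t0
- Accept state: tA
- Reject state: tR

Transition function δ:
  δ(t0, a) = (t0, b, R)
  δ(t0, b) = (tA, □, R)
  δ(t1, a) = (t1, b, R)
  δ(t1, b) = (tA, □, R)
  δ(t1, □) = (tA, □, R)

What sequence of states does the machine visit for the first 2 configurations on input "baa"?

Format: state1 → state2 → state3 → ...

Execution trace:
Initial: [t0]baa
Step 1: δ(t0, b) = (tA, □, R) → □[tA]aa

The machine reaches the accept state tA and halts.

State sequence: t0 → tA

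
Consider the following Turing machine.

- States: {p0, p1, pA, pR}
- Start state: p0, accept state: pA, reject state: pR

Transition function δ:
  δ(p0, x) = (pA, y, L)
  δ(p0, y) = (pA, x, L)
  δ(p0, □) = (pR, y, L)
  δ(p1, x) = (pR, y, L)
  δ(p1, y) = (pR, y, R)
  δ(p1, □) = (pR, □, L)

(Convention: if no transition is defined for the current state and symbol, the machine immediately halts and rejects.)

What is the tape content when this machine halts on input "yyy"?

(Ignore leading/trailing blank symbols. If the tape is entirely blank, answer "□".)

Execution trace:
Initial: [p0]yyy
Step 1: δ(p0, y) = (pA, x, L) → [pA]□xyy

The machine reaches the accept state pA and halts.

Final tape (ignoring leading/trailing blanks): xyy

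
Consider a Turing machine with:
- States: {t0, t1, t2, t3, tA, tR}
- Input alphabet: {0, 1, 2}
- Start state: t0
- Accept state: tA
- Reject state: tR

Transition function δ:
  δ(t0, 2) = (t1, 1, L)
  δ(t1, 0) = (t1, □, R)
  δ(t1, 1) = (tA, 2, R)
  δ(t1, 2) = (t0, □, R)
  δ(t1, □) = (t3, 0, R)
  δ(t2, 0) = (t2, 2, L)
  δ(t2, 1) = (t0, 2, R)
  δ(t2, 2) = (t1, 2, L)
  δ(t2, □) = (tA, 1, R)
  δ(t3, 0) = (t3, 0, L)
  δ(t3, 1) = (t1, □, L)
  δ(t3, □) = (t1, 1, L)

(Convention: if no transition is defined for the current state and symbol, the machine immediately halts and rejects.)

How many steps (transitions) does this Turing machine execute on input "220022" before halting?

Execution trace:
Initial: [t0]220022
Step 1: δ(t0, 2) = (t1, 1, L) → [t1]□120022
Step 2: δ(t1, □) = (t3, 0, R) → 0[t3]120022
Step 3: δ(t3, 1) = (t1, □, L) → [t1]0□20022
Step 4: δ(t1, 0) = (t1, □, R) → □[t1]□20022
Step 5: δ(t1, □) = (t3, 0, R) → □0[t3]20022

No transition is defined for δ(t3, 2). By convention the machine halts and rejects.

The machine executed 5 steps before halting.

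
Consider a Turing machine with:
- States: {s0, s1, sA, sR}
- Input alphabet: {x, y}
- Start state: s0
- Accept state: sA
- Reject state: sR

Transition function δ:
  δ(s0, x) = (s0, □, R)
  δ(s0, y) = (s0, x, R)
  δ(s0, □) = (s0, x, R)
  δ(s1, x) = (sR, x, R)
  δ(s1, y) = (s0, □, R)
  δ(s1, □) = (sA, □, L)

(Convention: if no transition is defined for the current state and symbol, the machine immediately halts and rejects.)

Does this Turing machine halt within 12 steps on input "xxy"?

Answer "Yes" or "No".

Execution trace:
Initial: [s0]xxy
Step 1: δ(s0, x) = (s0, □, R) → □[s0]xy
Step 2: δ(s0, x) = (s0, □, R) → □□[s0]y
Step 3: δ(s0, y) = (s0, x, R) → □□x[s0]□
Step 4: δ(s0, □) = (s0, x, R) → □□xx[s0]□
Step 5: δ(s0, □) = (s0, x, R) → □□xxx[s0]□
Step 6: δ(s0, □) = (s0, x, R) → □□xxxx[s0]□
Step 7: δ(s0, □) = (s0, x, R) → □□xxxxx[s0]□
Step 8: δ(s0, □) = (s0, x, R) → □□xxxxxx[s0]□
Step 9: δ(s0, □) = (s0, x, R) → □□xxxxxxx[s0]□
Step 10: δ(s0, □) = (s0, x, R) → □□xxxxxxxx[s0]□
Step 11: δ(s0, □) = (s0, x, R) → □□xxxxxxxxx[s0]□
Step 12: δ(s0, □) = (s0, x, R) → □□xxxxxxxxxx[s0]□

The machine has not reached a halting state after 12 steps.
The machine did not halt within the 12-step bound.

Answer: No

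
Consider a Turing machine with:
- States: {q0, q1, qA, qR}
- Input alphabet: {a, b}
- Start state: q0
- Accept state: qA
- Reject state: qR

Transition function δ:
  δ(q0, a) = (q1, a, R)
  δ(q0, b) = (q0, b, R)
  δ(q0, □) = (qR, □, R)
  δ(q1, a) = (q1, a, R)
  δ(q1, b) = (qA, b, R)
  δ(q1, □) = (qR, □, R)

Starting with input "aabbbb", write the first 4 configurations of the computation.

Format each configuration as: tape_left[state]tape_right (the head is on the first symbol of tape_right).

Transitions applied:
Step 1: δ(q0, a) = (q1, a, R)
Step 2: δ(q1, a) = (q1, a, R)
Step 3: δ(q1, b) = (qA, b, R)

The first 4 configurations are:
[q0]aabbbb ⊢ a[q1]abbbb ⊢ aa[q1]bbbb ⊢ aab[qA]bbb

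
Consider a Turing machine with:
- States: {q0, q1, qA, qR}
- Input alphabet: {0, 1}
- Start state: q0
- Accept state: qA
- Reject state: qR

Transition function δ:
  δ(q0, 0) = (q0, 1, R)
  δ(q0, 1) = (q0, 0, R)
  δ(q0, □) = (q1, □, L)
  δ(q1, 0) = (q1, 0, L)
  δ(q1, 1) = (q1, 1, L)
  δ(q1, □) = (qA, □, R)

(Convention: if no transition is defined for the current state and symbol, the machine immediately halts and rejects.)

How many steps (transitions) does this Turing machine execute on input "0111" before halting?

Execution trace:
Initial: [q0]0111
Step 1: δ(q0, 0) = (q0, 1, R) → 1[q0]111
Step 2: δ(q0, 1) = (q0, 0, R) → 10[q0]11
Step 3: δ(q0, 1) = (q0, 0, R) → 100[q0]1
Step 4: δ(q0, 1) = (q0, 0, R) → 1000[q0]□
Step 5: δ(q0, □) = (q1, □, L) → 100[q1]0□
Step 6: δ(q1, 0) = (q1, 0, L) → 10[q1]00□
Step 7: δ(q1, 0) = (q1, 0, L) → 1[q1]000□
Step 8: δ(q1, 0) = (q1, 0, L) → [q1]1000□
Step 9: δ(q1, 1) = (q1, 1, L) → [q1]□1000□
Step 10: δ(q1, □) = (qA, □, R) → □[qA]1000□

The machine reaches the accept state qA and halts.

The machine executed 10 steps before halting.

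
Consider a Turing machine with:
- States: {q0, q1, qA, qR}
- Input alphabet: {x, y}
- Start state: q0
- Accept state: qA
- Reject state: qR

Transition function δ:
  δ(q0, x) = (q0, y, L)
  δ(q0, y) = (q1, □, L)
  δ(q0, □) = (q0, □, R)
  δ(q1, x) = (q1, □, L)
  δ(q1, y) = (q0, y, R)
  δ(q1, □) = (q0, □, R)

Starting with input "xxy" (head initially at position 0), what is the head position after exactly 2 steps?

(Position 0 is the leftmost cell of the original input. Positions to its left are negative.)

Execution trace (head position shown):
Step 0: [q0]xxy  (head at position 0)
Step 1: move left → [q0]□yxy  (head at position -1)
Step 2: move right → □[q0]yxy  (head at position 0)

After 2 steps, the head is at position 0.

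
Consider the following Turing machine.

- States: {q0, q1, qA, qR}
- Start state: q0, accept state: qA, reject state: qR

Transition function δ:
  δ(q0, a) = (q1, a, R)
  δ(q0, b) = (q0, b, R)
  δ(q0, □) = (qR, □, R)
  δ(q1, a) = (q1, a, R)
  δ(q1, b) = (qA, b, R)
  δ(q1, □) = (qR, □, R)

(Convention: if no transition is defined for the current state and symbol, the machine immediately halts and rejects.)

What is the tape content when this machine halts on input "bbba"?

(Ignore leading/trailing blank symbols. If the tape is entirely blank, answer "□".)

Execution trace:
Initial: [q0]bbba
Step 1: δ(q0, b) = (q0, b, R) → b[q0]bba
Step 2: δ(q0, b) = (q0, b, R) → bb[q0]ba
Step 3: δ(q0, b) = (q0, b, R) → bbb[q0]a
Step 4: δ(q0, a) = (q1, a, R) → bbba[q1]□
Step 5: δ(q1, □) = (qR, □, R) → bbba□[qR]□

The machine reaches the reject state qR and halts.

Final tape (ignoring leading/trailing blanks): bbba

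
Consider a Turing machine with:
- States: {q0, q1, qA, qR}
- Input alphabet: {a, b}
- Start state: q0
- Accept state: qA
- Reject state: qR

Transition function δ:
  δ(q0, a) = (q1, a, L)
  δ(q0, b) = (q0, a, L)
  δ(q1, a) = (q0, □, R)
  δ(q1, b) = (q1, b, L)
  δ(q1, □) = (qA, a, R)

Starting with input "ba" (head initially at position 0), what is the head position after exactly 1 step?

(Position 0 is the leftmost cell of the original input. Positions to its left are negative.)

Execution trace (head position shown):
Step 0: [q0]ba  (head at position 0)
Step 1: move left → [q0]□aa  (head at position -1)

After 1 step, the head is at position -1.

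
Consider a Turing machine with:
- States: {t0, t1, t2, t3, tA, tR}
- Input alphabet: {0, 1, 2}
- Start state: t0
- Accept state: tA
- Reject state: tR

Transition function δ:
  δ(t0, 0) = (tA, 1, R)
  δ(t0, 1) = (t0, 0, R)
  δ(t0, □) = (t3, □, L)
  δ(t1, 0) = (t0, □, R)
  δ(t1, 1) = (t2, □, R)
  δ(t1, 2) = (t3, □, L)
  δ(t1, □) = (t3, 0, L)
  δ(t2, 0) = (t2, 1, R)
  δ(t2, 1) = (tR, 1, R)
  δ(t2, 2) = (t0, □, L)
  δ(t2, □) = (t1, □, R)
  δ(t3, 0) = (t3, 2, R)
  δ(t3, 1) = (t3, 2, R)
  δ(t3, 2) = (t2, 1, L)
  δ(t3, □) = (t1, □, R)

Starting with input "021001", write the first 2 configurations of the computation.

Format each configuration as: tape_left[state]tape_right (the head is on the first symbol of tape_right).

Transitions applied:
Step 1: δ(t0, 0) = (tA, 1, R)

The first 2 configurations are:
[t0]021001 ⊢ 1[tA]21001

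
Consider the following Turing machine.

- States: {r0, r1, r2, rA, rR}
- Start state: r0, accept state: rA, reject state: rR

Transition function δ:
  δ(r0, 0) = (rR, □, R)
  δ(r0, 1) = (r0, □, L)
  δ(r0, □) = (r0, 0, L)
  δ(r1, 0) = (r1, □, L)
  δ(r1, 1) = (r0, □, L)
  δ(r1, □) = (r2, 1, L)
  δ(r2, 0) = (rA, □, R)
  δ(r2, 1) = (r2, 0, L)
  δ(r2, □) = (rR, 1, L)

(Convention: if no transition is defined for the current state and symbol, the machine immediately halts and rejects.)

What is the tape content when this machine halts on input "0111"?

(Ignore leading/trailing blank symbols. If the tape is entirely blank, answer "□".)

Execution trace:
Initial: [r0]0111
Step 1: δ(r0, 0) = (rR, □, R) → □[rR]111

The machine reaches the reject state rR and halts.

Final tape (ignoring leading/trailing blanks): 111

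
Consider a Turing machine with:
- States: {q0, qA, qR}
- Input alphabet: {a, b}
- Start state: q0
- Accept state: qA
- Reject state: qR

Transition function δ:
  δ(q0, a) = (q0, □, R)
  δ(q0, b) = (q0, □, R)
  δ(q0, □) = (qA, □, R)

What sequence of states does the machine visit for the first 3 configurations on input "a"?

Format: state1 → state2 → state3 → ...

Execution trace:
Initial: [q0]a
Step 1: δ(q0, a) = (q0, □, R) → □[q0]□
Step 2: δ(q0, □) = (qA, □, R) → □□[qA]□

The machine reaches the accept state qA and halts.

State sequence: q0 → q0 → qA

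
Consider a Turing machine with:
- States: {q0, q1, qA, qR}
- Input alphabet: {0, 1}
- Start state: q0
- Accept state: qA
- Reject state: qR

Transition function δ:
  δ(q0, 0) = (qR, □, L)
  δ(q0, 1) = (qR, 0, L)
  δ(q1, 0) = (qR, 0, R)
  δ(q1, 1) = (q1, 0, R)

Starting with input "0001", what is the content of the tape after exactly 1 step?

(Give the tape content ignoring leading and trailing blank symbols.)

Execution trace:
Initial: [q0]0001
Step 1: δ(q0, 0) = (qR, □, L) → [qR]□□001

The machine reaches the reject state qR and halts.

After 1 step, the tape (ignoring leading/trailing blanks) is: 001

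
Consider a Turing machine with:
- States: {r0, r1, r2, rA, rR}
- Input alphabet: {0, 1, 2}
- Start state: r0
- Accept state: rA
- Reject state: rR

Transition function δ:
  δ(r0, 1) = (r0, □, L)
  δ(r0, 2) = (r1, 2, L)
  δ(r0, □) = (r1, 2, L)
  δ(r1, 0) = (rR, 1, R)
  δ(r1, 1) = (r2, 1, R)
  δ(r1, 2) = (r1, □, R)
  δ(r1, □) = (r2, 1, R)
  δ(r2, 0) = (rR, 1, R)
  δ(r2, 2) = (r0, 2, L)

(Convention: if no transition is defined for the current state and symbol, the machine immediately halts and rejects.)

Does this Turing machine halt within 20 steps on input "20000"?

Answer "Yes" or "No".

Execution trace:
Initial: [r0]20000
Step 1: δ(r0, 2) = (r1, 2, L) → [r1]□20000
Step 2: δ(r1, □) = (r2, 1, R) → 1[r2]20000
Step 3: δ(r2, 2) = (r0, 2, L) → [r0]120000
Step 4: δ(r0, 1) = (r0, □, L) → [r0]□□20000
Step 5: δ(r0, □) = (r1, 2, L) → [r1]□2□20000
Step 6: δ(r1, □) = (r2, 1, R) → 1[r2]2□20000
Step 7: δ(r2, 2) = (r0, 2, L) → [r0]12□20000
Step 8: δ(r0, 1) = (r0, □, L) → [r0]□□2□20000
Step 9: δ(r0, □) = (r1, 2, L) → [r1]□2□2□20000
Step 10: δ(r1, □) = (r2, 1, R) → 1[r2]2□2□20000
Step 11: δ(r2, 2) = (r0, 2, L) → [r0]12□2□20000
Step 12: δ(r0, 1) = (r0, □, L) → [r0]□□2□2□20000
Step 13: δ(r0, □) = (r1, 2, L) → [r1]□2□2□2□20000
Step 14: δ(r1, □) = (r2, 1, R) → 1[r2]2□2□2□20000
Step 15: δ(r2, 2) = (r0, 2, L) → [r0]12□2□2□20000
Step 16: δ(r0, 1) = (r0, □, L) → [r0]□□2□2□2□20000
Step 17: δ(r0, □) = (r1, 2, L) → [r1]□2□2□2□2□20000
Step 18: δ(r1, □) = (r2, 1, R) → 1[r2]2□2□2□2□20000
Step 19: δ(r2, 2) = (r0, 2, L) → [r0]12□2□2□2□20000
Step 20: δ(r0, 1) = (r0, □, L) → [r0]□□2□2□2□2□20000

The machine has not reached a halting state after 20 steps.
The machine did not halt within the 20-step bound.

Answer: No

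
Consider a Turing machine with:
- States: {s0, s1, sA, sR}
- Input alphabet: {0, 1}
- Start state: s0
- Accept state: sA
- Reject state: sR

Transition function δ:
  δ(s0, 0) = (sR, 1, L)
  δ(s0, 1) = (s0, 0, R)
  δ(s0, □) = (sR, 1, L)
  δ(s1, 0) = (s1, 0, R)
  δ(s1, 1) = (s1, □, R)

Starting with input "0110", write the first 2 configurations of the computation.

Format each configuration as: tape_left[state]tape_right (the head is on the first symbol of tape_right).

Transitions applied:
Step 1: δ(s0, 0) = (sR, 1, L)

The first 2 configurations are:
[s0]0110 ⊢ [sR]□1110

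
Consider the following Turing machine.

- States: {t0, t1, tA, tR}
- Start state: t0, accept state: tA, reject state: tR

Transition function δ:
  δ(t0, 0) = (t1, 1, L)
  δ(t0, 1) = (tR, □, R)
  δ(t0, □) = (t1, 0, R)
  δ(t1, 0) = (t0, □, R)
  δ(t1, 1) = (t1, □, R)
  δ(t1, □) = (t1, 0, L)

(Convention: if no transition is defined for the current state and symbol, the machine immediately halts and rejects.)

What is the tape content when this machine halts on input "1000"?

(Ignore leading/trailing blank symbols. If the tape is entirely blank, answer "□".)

Execution trace:
Initial: [t0]1000
Step 1: δ(t0, 1) = (tR, □, R) → □[tR]000

The machine reaches the reject state tR and halts.

Final tape (ignoring leading/trailing blanks): 000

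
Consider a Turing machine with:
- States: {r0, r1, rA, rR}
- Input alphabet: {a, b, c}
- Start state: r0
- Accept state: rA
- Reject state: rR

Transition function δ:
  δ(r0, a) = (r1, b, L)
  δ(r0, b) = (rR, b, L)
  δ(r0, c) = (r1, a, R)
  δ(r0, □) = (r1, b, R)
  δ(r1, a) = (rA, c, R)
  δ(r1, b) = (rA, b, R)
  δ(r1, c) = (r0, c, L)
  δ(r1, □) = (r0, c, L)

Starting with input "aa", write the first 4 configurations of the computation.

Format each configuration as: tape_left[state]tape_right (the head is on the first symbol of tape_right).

Transitions applied:
Step 1: δ(r0, a) = (r1, b, L)
Step 2: δ(r1, □) = (r0, c, L)
Step 3: δ(r0, □) = (r1, b, R)

The first 4 configurations are:
[r0]aa ⊢ [r1]□ba ⊢ [r0]□cba ⊢ b[r1]cba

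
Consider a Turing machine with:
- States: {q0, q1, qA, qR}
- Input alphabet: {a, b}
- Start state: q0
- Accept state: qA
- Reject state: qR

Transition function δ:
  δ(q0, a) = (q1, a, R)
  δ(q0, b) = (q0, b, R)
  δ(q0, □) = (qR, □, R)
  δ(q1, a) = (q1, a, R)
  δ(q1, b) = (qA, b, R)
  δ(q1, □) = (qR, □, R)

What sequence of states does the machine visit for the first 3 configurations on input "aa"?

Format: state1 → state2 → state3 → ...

Execution trace:
Initial: [q0]aa
Step 1: δ(q0, a) = (q1, a, R) → a[q1]a
Step 2: δ(q1, a) = (q1, a, R) → aa[q1]□

State sequence: q0 → q1 → q1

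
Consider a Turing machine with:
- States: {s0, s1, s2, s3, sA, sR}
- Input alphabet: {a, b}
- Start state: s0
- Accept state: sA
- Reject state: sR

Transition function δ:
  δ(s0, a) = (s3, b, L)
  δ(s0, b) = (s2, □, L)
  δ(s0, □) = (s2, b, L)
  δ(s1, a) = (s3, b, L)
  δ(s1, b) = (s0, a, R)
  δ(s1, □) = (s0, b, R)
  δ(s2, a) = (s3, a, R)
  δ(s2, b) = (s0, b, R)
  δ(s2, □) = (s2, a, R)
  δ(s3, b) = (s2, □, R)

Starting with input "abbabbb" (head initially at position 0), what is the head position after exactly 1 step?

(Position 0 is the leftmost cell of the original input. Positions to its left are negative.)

Execution trace (head position shown):
Step 0: [s0]abbabbb  (head at position 0)
Step 1: move left → [s3]□bbbabbb  (head at position -1)

After 1 step, the head is at position -1.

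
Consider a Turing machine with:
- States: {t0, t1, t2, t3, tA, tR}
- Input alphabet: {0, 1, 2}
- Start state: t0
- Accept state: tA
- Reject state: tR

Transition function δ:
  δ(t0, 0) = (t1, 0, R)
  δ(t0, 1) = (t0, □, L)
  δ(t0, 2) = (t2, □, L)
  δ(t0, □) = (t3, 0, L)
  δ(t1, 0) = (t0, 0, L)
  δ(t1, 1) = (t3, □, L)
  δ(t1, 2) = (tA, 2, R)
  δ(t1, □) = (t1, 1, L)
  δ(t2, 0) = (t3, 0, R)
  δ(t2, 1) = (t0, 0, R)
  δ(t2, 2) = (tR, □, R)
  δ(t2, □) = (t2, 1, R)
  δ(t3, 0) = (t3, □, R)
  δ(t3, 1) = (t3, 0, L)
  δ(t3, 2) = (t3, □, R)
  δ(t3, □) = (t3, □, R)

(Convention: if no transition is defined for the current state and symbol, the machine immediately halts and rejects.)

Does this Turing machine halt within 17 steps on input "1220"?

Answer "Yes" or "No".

Execution trace:
Initial: [t0]1220
Step 1: δ(t0, 1) = (t0, □, L) → [t0]□□220
Step 2: δ(t0, □) = (t3, 0, L) → [t3]□0□220
Step 3: δ(t3, □) = (t3, □, R) → □[t3]0□220
Step 4: δ(t3, 0) = (t3, □, R) → □□[t3]□220
Step 5: δ(t3, □) = (t3, □, R) → □□□[t3]220
Step 6: δ(t3, 2) = (t3, □, R) → □□□□[t3]20
Step 7: δ(t3, 2) = (t3, □, R) → □□□□□[t3]0
Step 8: δ(t3, 0) = (t3, □, R) → □□□□□□[t3]□
Step 9: δ(t3, □) = (t3, □, R) → □□□□□□□[t3]□
Step 10: δ(t3, □) = (t3, □, R) → □□□□□□□□[t3]□
Step 11: δ(t3, □) = (t3, □, R) → □□□□□□□□□[t3]□
Step 12: δ(t3, □) = (t3, □, R) → □□□□□□□□□□[t3]□
Step 13: δ(t3, □) = (t3, □, R) → □□□□□□□□□□□[t3]□
Step 14: δ(t3, □) = (t3, □, R) → □□□□□□□□□□□□[t3]□
Step 15: δ(t3, □) = (t3, □, R) → □□□□□□□□□□□□□[t3]□
Step 16: δ(t3, □) = (t3, □, R) → □□□□□□□□□□□□□□[t3]□
Step 17: δ(t3, □) = (t3, □, R) → □□□□□□□□□□□□□□□[t3]□

The machine has not reached a halting state after 17 steps.
The machine did not halt within the 17-step bound.

Answer: No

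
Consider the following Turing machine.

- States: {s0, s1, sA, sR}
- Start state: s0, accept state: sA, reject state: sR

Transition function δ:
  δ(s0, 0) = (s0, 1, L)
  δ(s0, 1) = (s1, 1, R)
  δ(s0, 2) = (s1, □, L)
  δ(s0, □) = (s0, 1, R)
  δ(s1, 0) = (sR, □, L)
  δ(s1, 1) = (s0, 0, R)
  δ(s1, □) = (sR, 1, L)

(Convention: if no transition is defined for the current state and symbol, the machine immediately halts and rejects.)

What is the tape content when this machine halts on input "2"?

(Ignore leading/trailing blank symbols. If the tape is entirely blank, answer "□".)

Execution trace:
Initial: [s0]2
Step 1: δ(s0, 2) = (s1, □, L) → [s1]□□
Step 2: δ(s1, □) = (sR, 1, L) → [sR]□1□

The machine reaches the reject state sR and halts.

Final tape (ignoring leading/trailing blanks): 1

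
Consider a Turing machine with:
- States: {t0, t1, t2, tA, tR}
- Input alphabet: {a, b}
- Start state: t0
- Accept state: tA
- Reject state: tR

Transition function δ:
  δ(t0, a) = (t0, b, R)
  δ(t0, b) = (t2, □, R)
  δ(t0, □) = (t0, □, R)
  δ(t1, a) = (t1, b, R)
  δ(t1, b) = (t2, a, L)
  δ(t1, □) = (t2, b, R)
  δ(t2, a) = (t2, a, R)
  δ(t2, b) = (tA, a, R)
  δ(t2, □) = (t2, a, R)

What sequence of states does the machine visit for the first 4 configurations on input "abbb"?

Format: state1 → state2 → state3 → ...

Execution trace:
Initial: [t0]abbb
Step 1: δ(t0, a) = (t0, b, R) → b[t0]bbb
Step 2: δ(t0, b) = (t2, □, R) → b□[t2]bb
Step 3: δ(t2, b) = (tA, a, R) → b□a[tA]b

The machine reaches the accept state tA and halts.

State sequence: t0 → t0 → t2 → tA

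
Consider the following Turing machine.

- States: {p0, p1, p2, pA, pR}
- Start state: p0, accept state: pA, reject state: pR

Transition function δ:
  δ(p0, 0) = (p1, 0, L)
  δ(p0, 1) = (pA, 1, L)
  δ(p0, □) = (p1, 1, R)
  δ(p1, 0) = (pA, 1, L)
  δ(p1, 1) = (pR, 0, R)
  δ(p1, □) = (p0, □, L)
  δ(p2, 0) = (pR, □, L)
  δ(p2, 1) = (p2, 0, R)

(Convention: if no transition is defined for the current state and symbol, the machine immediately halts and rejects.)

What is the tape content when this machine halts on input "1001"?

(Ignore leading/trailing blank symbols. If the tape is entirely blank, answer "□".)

Execution trace:
Initial: [p0]1001
Step 1: δ(p0, 1) = (pA, 1, L) → [pA]□1001

The machine reaches the accept state pA and halts.

Final tape (ignoring leading/trailing blanks): 1001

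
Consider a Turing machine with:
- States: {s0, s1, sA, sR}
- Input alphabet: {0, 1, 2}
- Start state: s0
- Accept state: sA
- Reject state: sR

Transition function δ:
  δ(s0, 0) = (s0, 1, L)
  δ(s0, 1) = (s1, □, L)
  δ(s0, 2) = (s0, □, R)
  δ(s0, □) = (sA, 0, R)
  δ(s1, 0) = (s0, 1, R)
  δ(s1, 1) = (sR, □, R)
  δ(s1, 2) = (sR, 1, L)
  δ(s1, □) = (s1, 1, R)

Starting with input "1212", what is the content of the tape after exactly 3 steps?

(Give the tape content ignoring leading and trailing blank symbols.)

Execution trace:
Initial: [s0]1212
Step 1: δ(s0, 1) = (s1, □, L) → [s1]□□212
Step 2: δ(s1, □) = (s1, 1, R) → 1[s1]□212
Step 3: δ(s1, □) = (s1, 1, R) → 11[s1]212

After 3 steps, the tape (ignoring leading/trailing blanks) is: 11212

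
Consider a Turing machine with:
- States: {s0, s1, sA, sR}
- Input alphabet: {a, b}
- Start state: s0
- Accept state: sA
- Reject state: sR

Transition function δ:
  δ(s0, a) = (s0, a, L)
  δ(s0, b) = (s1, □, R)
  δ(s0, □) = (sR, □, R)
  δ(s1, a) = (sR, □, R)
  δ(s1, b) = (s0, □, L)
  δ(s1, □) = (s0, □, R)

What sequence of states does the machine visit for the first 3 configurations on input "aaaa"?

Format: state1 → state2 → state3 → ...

Execution trace:
Initial: [s0]aaaa
Step 1: δ(s0, a) = (s0, a, L) → [s0]□aaaa
Step 2: δ(s0, □) = (sR, □, R) → □[sR]aaaa

The machine reaches the reject state sR and halts.

State sequence: s0 → s0 → sR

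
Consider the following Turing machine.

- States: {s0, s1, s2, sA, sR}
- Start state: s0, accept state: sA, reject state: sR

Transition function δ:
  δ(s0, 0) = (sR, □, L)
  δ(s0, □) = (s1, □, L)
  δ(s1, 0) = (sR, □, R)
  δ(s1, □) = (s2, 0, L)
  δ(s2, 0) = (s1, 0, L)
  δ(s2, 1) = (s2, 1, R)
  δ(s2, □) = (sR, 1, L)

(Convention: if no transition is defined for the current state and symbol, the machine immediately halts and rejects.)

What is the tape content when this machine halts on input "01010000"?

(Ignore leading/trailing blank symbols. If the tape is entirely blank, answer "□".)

Execution trace:
Initial: [s0]01010000
Step 1: δ(s0, 0) = (sR, □, L) → [sR]□□1010000

The machine reaches the reject state sR and halts.

Final tape (ignoring leading/trailing blanks): 1010000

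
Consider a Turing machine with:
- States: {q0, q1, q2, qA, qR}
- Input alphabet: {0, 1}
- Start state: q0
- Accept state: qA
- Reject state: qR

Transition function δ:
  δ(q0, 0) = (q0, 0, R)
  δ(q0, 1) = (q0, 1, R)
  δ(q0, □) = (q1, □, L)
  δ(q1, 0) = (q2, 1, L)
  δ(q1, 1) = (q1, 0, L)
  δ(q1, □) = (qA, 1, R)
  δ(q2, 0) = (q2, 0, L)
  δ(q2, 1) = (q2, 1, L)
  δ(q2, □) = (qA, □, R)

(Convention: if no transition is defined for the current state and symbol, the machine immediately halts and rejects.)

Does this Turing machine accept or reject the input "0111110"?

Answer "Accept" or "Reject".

Execution trace:
Initial: [q0]0111110
Step 1: δ(q0, 0) = (q0, 0, R) → 0[q0]111110
Step 2: δ(q0, 1) = (q0, 1, R) → 01[q0]11110
Step 3: δ(q0, 1) = (q0, 1, R) → 011[q0]1110
Step 4: δ(q0, 1) = (q0, 1, R) → 0111[q0]110
Step 5: δ(q0, 1) = (q0, 1, R) → 01111[q0]10
Step 6: δ(q0, 1) = (q0, 1, R) → 011111[q0]0
Step 7: δ(q0, 0) = (q0, 0, R) → 0111110[q0]□
Step 8: δ(q0, □) = (q1, □, L) → 011111[q1]0□
Step 9: δ(q1, 0) = (q2, 1, L) → 01111[q2]11□
Step 10: δ(q2, 1) = (q2, 1, L) → 0111[q2]111□
Step 11: δ(q2, 1) = (q2, 1, L) → 011[q2]1111□
Step 12: δ(q2, 1) = (q2, 1, L) → 01[q2]11111□
Step 13: δ(q2, 1) = (q2, 1, L) → 0[q2]111111□
Step 14: δ(q2, 1) = (q2, 1, L) → [q2]0111111□
Step 15: δ(q2, 0) = (q2, 0, L) → [q2]□0111111□
Step 16: δ(q2, □) = (qA, □, R) → □[qA]0111111□

The machine reaches the accept state qA and halts.

Answer: Accept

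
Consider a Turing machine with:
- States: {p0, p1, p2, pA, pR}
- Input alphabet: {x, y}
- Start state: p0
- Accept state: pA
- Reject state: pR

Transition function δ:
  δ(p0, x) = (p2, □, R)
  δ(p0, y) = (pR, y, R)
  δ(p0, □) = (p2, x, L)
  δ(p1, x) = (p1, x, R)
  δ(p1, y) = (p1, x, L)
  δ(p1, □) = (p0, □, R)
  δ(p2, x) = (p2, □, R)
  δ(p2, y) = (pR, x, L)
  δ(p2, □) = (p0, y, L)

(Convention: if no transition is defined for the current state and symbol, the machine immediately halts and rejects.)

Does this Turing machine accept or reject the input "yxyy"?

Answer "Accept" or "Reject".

Execution trace:
Initial: [p0]yxyy
Step 1: δ(p0, y) = (pR, y, R) → y[pR]xyy

The machine reaches the reject state pR and halts.

Answer: Reject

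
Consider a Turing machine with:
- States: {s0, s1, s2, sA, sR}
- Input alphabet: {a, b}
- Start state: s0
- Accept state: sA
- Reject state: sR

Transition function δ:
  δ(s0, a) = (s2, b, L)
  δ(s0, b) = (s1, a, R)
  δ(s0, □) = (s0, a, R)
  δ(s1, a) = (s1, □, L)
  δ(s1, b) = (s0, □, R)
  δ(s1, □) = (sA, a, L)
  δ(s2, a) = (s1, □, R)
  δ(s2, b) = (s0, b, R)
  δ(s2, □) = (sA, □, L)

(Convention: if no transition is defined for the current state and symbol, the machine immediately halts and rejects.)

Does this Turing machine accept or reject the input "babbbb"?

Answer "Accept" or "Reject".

Execution trace:
Initial: [s0]babbbb
Step 1: δ(s0, b) = (s1, a, R) → a[s1]abbbb
Step 2: δ(s1, a) = (s1, □, L) → [s1]a□bbbb
Step 3: δ(s1, a) = (s1, □, L) → [s1]□□□bbbb
Step 4: δ(s1, □) = (sA, a, L) → [sA]□a□□bbbb

The machine reaches the accept state sA and halts.

Answer: Accept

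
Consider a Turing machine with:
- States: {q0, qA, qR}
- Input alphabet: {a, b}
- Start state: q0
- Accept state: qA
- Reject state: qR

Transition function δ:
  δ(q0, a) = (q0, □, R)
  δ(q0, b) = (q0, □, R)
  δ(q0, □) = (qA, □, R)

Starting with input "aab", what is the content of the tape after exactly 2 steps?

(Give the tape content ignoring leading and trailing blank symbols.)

Execution trace:
Initial: [q0]aab
Step 1: δ(q0, a) = (q0, □, R) → □[q0]ab
Step 2: δ(q0, a) = (q0, □, R) → □□[q0]b

After 2 steps, the tape (ignoring leading/trailing blanks) is: b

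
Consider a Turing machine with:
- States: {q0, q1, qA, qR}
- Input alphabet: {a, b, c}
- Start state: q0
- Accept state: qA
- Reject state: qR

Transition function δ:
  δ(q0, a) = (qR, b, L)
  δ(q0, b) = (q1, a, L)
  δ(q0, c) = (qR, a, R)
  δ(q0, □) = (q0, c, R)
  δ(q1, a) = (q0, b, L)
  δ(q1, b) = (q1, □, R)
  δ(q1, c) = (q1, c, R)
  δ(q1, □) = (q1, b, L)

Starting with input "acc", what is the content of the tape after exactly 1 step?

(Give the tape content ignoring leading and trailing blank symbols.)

Execution trace:
Initial: [q0]acc
Step 1: δ(q0, a) = (qR, b, L) → [qR]□bcc

The machine reaches the reject state qR and halts.

After 1 step, the tape (ignoring leading/trailing blanks) is: bcc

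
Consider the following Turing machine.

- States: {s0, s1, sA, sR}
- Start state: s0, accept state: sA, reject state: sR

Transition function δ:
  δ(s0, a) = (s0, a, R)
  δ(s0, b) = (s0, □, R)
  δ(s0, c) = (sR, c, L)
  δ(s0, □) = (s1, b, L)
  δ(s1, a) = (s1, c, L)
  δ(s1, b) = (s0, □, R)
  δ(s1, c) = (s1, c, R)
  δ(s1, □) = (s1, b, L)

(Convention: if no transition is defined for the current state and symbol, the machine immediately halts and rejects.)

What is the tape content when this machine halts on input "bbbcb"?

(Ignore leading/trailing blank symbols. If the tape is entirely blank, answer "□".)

Execution trace:
Initial: [s0]bbbcb
Step 1: δ(s0, b) = (s0, □, R) → □[s0]bbcb
Step 2: δ(s0, b) = (s0, □, R) → □□[s0]bcb
Step 3: δ(s0, b) = (s0, □, R) → □□□[s0]cb
Step 4: δ(s0, c) = (sR, c, L) → □□[sR]□cb

The machine reaches the reject state sR and halts.

Final tape (ignoring leading/trailing blanks): cb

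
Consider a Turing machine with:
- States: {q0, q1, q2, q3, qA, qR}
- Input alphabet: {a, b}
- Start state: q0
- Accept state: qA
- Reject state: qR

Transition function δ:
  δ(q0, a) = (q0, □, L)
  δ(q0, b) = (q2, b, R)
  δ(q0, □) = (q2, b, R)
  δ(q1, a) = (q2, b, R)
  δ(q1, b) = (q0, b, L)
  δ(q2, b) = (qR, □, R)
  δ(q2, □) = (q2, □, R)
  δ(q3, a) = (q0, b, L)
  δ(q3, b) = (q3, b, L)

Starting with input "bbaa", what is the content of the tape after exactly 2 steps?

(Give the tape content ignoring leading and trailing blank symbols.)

Execution trace:
Initial: [q0]bbaa
Step 1: δ(q0, b) = (q2, b, R) → b[q2]baa
Step 2: δ(q2, b) = (qR, □, R) → b□[qR]aa

The machine reaches the reject state qR and halts.

After 2 steps, the tape (ignoring leading/trailing blanks) is: b□aa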